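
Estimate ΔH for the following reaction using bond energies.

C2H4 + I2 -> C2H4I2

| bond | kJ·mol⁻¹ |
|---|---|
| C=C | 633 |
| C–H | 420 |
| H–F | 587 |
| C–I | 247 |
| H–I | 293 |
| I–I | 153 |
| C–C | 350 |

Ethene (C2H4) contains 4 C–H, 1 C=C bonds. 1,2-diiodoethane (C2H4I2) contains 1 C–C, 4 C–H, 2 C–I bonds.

ΔH ≈ −58 kJ

Bonds broken (reactants):
  C–H: 4 × 420 = 1680
  C=C: 1 × 633 = 633
  I–I: 1 × 153 = 153
  Σ(broken) = 2466 kJ
Bonds formed (products):
  C–C: 1 × 350 = 350
  C–H: 4 × 420 = 1680
  C–I: 2 × 247 = 494
  Σ(formed) = 2524 kJ
ΔH = Σ(broken) − Σ(formed) = 2466 − 2524 = −58 kJ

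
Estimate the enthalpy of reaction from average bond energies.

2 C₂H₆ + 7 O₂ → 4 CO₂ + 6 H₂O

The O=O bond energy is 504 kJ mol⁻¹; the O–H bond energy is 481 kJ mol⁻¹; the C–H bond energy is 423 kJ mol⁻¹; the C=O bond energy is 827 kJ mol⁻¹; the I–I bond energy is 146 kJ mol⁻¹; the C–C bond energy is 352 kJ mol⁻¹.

Bonds broken (reactants):
  C–C: 2 × 352 = 704
  C–H: 12 × 423 = 5076
  O=O: 7 × 504 = 3528
  Σ(broken) = 9308 kJ
Bonds formed (products):
  C=O: 8 × 827 = 6616
  O–H: 12 × 481 = 5772
  Σ(formed) = 12388 kJ
ΔH = Σ(broken) − Σ(formed) = 9308 − 12388 = −3080 kJ

ΔH ≈ −3080 kJ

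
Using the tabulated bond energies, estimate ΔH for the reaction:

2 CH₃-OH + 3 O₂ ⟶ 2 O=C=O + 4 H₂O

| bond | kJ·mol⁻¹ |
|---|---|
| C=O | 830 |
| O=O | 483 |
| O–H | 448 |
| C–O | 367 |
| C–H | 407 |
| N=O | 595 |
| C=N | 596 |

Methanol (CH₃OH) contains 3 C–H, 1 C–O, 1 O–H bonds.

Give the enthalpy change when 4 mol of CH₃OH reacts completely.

Bonds broken (reactants):
  C–H: 6 × 407 = 2442
  C–O: 2 × 367 = 734
  O–H: 2 × 448 = 896
  O=O: 3 × 483 = 1449
  Σ(broken) = 5521 kJ
Bonds formed (products):
  C=O: 4 × 830 = 3320
  O–H: 8 × 448 = 3584
  Σ(formed) = 6904 kJ
ΔH = Σ(broken) − Σ(formed) = 5521 − 6904 = −1383 kJ
For 2× the reaction as written: 2 × (−1383) = −2766 kJ

ΔH = −2766 kJ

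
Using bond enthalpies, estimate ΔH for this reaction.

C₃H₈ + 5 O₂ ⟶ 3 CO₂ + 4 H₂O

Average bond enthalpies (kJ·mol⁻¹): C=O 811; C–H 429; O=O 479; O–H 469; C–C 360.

Bonds broken (reactants):
  C–C: 2 × 360 = 720
  C–H: 8 × 429 = 3432
  O=O: 5 × 479 = 2395
  Σ(broken) = 6547 kJ
Bonds formed (products):
  C=O: 6 × 811 = 4866
  O–H: 8 × 469 = 3752
  Σ(formed) = 8618 kJ
ΔH = Σ(broken) − Σ(formed) = 6547 − 8618 = −2071 kJ

ΔH ≈ −2071 kJ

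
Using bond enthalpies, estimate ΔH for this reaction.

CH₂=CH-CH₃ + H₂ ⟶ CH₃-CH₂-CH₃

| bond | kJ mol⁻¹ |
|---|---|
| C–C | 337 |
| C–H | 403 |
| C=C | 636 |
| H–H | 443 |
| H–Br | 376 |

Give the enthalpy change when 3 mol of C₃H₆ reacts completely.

Bonds broken (reactants):
  C–C: 1 × 337 = 337
  C–H: 6 × 403 = 2418
  C=C: 1 × 636 = 636
  H–H: 1 × 443 = 443
  Σ(broken) = 3834 kJ
Bonds formed (products):
  C–C: 2 × 337 = 674
  C–H: 8 × 403 = 3224
  Σ(formed) = 3898 kJ
ΔH = Σ(broken) − Σ(formed) = 3834 − 3898 = −64 kJ
For 3× the reaction as written: 3 × (−64) = −192 kJ

ΔH = −192 kJ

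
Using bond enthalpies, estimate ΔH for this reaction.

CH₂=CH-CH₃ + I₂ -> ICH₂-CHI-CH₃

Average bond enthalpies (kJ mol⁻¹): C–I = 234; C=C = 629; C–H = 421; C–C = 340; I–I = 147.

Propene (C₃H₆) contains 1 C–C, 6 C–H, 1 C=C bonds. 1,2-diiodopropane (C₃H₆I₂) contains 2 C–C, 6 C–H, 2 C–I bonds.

Bonds broken (reactants):
  C–C: 1 × 340 = 340
  C–H: 6 × 421 = 2526
  C=C: 1 × 629 = 629
  I–I: 1 × 147 = 147
  Σ(broken) = 3642 kJ
Bonds formed (products):
  C–C: 2 × 340 = 680
  C–H: 6 × 421 = 2526
  C–I: 2 × 234 = 468
  Σ(formed) = 3674 kJ
ΔH = Σ(broken) − Σ(formed) = 3642 − 3674 = −32 kJ

ΔH ≈ −32 kJ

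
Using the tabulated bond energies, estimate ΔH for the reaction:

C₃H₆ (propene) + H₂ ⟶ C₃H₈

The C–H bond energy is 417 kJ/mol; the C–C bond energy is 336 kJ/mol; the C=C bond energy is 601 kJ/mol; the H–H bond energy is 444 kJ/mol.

Bonds broken (reactants):
  C–C: 1 × 336 = 336
  C–H: 6 × 417 = 2502
  C=C: 1 × 601 = 601
  H–H: 1 × 444 = 444
  Σ(broken) = 3883 kJ
Bonds formed (products):
  C–C: 2 × 336 = 672
  C–H: 8 × 417 = 3336
  Σ(formed) = 4008 kJ
ΔH = Σ(broken) − Σ(formed) = 3883 − 4008 = −125 kJ

ΔH ≈ −125 kJ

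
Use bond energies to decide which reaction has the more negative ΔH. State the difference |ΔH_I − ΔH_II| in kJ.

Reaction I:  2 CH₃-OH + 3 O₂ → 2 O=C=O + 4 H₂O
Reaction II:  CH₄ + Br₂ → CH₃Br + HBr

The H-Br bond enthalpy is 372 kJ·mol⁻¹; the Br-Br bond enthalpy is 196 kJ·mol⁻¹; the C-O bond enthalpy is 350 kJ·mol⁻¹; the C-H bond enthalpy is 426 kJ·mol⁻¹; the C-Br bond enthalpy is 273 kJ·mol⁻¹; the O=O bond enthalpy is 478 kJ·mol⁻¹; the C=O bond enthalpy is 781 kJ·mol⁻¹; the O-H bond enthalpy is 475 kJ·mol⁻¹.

Reaction I, by 1261 kJ

Reaction I:
  Bonds broken (reactants):
    C-H: 6 × 426 = 2556
    C-O: 2 × 350 = 700
    O-H: 2 × 475 = 950
    O=O: 3 × 478 = 1434
    Σ(broken) = 5640 kJ
  Bonds formed (products):
    C=O: 4 × 781 = 3124
    O-H: 8 × 475 = 3800
    Σ(formed) = 6924 kJ
  ΔH_I = 5640 − 6924 = −1284 kJ
Reaction II:
  Bonds broken (reactants):
    Br-Br: 1 × 196 = 196
    C-H: 4 × 426 = 1704
    Σ(broken) = 1900 kJ
  Bonds formed (products):
    C-Br: 1 × 273 = 273
    C-H: 3 × 426 = 1278
    H-Br: 1 × 372 = 372
    Σ(formed) = 1923 kJ
  ΔH_II = 1900 − 1923 = −23 kJ
ΔH_I − ΔH_II = −1261 kJ, so reaction I has the more negative ΔH; |ΔH_I − ΔH_II| = 1261 kJ.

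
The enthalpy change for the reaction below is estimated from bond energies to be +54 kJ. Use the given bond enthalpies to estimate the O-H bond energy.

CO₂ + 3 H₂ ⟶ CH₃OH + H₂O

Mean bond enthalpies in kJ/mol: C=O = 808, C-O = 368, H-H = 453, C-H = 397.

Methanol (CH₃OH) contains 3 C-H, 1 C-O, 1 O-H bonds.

Let D be the O-H bond energy.
Σ(broken) = 2×808 + 3×453 = 2975
Σ(formed) = 3×397 + 1×368 + 3×D = 1559 + 3D
ΔH = Σ(broken) − Σ(formed) = (2975) − (1559 + 3D) = +1416 − 3D
Setting this equal to +54 kJ gives 3D = 1362, so D = 454 kJ/mol.

D(O-H) ≈ 454 kJ/mol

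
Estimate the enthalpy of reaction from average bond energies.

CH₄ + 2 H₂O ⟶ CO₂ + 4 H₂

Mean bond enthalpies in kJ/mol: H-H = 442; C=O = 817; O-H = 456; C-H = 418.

Bonds broken (reactants):
  C-H: 4 × 418 = 1672
  O-H: 4 × 456 = 1824
  Σ(broken) = 3496 kJ
Bonds formed (products):
  C=O: 2 × 817 = 1634
  H-H: 4 × 442 = 1768
  Σ(formed) = 3402 kJ
ΔH = Σ(broken) − Σ(formed) = 3496 − 3402 = +94 kJ

ΔH ≈ +94 kJ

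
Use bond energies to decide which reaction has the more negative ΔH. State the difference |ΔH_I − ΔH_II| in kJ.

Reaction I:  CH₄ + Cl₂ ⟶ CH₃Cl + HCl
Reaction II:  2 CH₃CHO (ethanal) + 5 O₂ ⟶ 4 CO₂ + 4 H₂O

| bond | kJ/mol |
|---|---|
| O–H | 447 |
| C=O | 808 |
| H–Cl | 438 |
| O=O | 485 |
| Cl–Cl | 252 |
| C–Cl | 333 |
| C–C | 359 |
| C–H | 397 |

Reaction I:
  Bonds broken (reactants):
    C–H: 4 × 397 = 1588
    Cl–Cl: 1 × 252 = 252
    Σ(broken) = 1840 kJ
  Bonds formed (products):
    C–Cl: 1 × 333 = 333
    C–H: 3 × 397 = 1191
    H–Cl: 1 × 438 = 438
    Σ(formed) = 1962 kJ
  ΔH_I = 1840 − 1962 = −122 kJ
Reaction II:
  Bonds broken (reactants):
    C–C: 2 × 359 = 718
    C–H: 8 × 397 = 3176
    C=O: 2 × 808 = 1616
    O=O: 5 × 485 = 2425
    Σ(broken) = 7935 kJ
  Bonds formed (products):
    C=O: 8 × 808 = 6464
    O–H: 8 × 447 = 3576
    Σ(formed) = 10040 kJ
  ΔH_II = 7935 − 10040 = −2105 kJ
ΔH_I − ΔH_II = +1983 kJ, so reaction II has the more negative ΔH; |ΔH_I − ΔH_II| = 1983 kJ.

Reaction II, by 1983 kJ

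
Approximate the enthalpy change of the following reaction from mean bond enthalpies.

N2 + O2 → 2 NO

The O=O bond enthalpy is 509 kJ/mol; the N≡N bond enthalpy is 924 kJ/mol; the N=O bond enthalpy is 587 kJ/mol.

ΔH ≈ +259 kJ

Bonds broken (reactants):
  N≡N: 1 × 924 = 924
  O=O: 1 × 509 = 509
  Σ(broken) = 1433 kJ
Bonds formed (products):
  N=O: 2 × 587 = 1174
  Σ(formed) = 1174 kJ
ΔH = Σ(broken) − Σ(formed) = 1433 − 1174 = +259 kJ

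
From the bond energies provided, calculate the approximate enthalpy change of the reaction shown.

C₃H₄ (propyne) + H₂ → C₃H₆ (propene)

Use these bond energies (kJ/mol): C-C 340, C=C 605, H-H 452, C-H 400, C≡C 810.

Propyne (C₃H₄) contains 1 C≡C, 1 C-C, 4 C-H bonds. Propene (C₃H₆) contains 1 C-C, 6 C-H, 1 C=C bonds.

Bonds broken (reactants):
  C≡C: 1 × 810 = 810
  C-C: 1 × 340 = 340
  C-H: 4 × 400 = 1600
  H-H: 1 × 452 = 452
  Σ(broken) = 3202 kJ
Bonds formed (products):
  C-C: 1 × 340 = 340
  C-H: 6 × 400 = 2400
  C=C: 1 × 605 = 605
  Σ(formed) = 3345 kJ
ΔH = Σ(broken) − Σ(formed) = 3202 − 3345 = −143 kJ

ΔH ≈ −143 kJ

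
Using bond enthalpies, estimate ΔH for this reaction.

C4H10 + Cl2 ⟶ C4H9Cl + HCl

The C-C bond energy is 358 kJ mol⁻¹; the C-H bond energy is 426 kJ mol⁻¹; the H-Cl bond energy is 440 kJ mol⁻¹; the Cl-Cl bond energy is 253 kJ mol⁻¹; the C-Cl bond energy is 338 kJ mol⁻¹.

ΔH ≈ −99 kJ

Bonds broken (reactants):
  C-C: 3 × 358 = 1074
  C-H: 10 × 426 = 4260
  Cl-Cl: 1 × 253 = 253
  Σ(broken) = 5587 kJ
Bonds formed (products):
  C-C: 3 × 358 = 1074
  C-Cl: 1 × 338 = 338
  C-H: 9 × 426 = 3834
  H-Cl: 1 × 440 = 440
  Σ(formed) = 5686 kJ
ΔH = Σ(broken) − Σ(formed) = 5587 − 5686 = −99 kJ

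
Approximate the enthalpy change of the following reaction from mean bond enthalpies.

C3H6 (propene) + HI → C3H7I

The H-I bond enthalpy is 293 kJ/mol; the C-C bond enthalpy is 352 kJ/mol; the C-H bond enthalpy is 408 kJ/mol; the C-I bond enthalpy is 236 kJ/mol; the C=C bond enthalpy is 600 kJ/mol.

Bonds broken (reactants):
  C-C: 1 × 352 = 352
  C-H: 6 × 408 = 2448
  C=C: 1 × 600 = 600
  H-I: 1 × 293 = 293
  Σ(broken) = 3693 kJ
Bonds formed (products):
  C-C: 2 × 352 = 704
  C-H: 7 × 408 = 2856
  C-I: 1 × 236 = 236
  Σ(formed) = 3796 kJ
ΔH = Σ(broken) − Σ(formed) = 3693 − 3796 = −103 kJ

ΔH ≈ −103 kJ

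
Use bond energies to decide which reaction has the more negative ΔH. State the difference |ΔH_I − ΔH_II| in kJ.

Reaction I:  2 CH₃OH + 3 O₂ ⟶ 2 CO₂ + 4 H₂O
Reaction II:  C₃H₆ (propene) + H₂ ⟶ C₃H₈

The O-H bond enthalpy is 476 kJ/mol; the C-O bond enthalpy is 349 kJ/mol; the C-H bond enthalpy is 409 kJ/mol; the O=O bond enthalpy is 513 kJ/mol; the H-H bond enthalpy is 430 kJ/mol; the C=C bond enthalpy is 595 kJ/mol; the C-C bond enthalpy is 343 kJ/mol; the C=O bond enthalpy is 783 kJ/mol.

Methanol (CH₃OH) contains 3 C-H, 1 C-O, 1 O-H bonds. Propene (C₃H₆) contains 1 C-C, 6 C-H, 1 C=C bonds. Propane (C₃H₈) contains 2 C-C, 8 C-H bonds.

Reaction I:
  Bonds broken (reactants):
    C-H: 6 × 409 = 2454
    C-O: 2 × 349 = 698
    O-H: 2 × 476 = 952
    O=O: 3 × 513 = 1539
    Σ(broken) = 5643 kJ
  Bonds formed (products):
    C=O: 4 × 783 = 3132
    O-H: 8 × 476 = 3808
    Σ(formed) = 6940 kJ
  ΔH_I = 5643 − 6940 = −1297 kJ
Reaction II:
  Bonds broken (reactants):
    C-C: 1 × 343 = 343
    C-H: 6 × 409 = 2454
    C=C: 1 × 595 = 595
    H-H: 1 × 430 = 430
    Σ(broken) = 3822 kJ
  Bonds formed (products):
    C-C: 2 × 343 = 686
    C-H: 8 × 409 = 3272
    Σ(formed) = 3958 kJ
  ΔH_II = 3822 − 3958 = −136 kJ
ΔH_I − ΔH_II = −1161 kJ, so reaction I has the more negative ΔH; |ΔH_I − ΔH_II| = 1161 kJ.

Reaction I, by 1161 kJ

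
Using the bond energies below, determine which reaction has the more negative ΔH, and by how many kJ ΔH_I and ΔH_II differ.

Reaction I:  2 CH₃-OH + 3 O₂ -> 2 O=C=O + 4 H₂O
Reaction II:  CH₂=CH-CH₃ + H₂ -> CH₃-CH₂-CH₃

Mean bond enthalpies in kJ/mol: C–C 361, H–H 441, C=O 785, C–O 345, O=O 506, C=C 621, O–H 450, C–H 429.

Reaction I:
  Bonds broken (reactants):
    C–H: 6 × 429 = 2574
    C–O: 2 × 345 = 690
    O–H: 2 × 450 = 900
    O=O: 3 × 506 = 1518
    Σ(broken) = 5682 kJ
  Bonds formed (products):
    C=O: 4 × 785 = 3140
    O–H: 8 × 450 = 3600
    Σ(formed) = 6740 kJ
  ΔH_I = 5682 − 6740 = −1058 kJ
Reaction II:
  Bonds broken (reactants):
    C–C: 1 × 361 = 361
    C–H: 6 × 429 = 2574
    C=C: 1 × 621 = 621
    H–H: 1 × 441 = 441
    Σ(broken) = 3997 kJ
  Bonds formed (products):
    C–C: 2 × 361 = 722
    C–H: 8 × 429 = 3432
    Σ(formed) = 4154 kJ
  ΔH_II = 3997 − 4154 = −157 kJ
ΔH_I − ΔH_II = −901 kJ, so reaction I has the more negative ΔH; |ΔH_I − ΔH_II| = 901 kJ.

Reaction I, by 901 kJ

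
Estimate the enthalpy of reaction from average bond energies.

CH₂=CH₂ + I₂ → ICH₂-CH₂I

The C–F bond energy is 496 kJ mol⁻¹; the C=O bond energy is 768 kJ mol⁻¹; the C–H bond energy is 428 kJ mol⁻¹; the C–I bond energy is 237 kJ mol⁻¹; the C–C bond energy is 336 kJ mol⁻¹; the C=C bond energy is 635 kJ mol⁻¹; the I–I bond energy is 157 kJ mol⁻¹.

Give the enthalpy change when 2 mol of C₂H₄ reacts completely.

Bonds broken (reactants):
  C–H: 4 × 428 = 1712
  C=C: 1 × 635 = 635
  I–I: 1 × 157 = 157
  Σ(broken) = 2504 kJ
Bonds formed (products):
  C–C: 1 × 336 = 336
  C–H: 4 × 428 = 1712
  C–I: 2 × 237 = 474
  Σ(formed) = 2522 kJ
ΔH = Σ(broken) − Σ(formed) = 2504 − 2522 = −18 kJ
For 2× the reaction as written: 2 × (−18) = −36 kJ

ΔH = −36 kJ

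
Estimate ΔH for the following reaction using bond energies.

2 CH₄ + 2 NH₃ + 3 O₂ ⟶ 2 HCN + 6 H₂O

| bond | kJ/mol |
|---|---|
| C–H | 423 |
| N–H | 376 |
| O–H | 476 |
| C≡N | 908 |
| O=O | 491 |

Bonds broken (reactants):
  C–H: 8 × 423 = 3384
  N–H: 6 × 376 = 2256
  O=O: 3 × 491 = 1473
  Σ(broken) = 7113 kJ
Bonds formed (products):
  C≡N: 2 × 908 = 1816
  C–H: 2 × 423 = 846
  O–H: 12 × 476 = 5712
  Σ(formed) = 8374 kJ
ΔH = Σ(broken) − Σ(formed) = 7113 − 8374 = −1261 kJ

ΔH ≈ −1261 kJ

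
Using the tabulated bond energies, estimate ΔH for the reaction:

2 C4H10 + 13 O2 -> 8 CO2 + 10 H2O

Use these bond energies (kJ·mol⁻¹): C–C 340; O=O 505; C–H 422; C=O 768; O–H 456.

ΔH ≈ −4363 kJ

Bonds broken (reactants):
  C–C: 6 × 340 = 2040
  C–H: 20 × 422 = 8440
  O=O: 13 × 505 = 6565
  Σ(broken) = 17045 kJ
Bonds formed (products):
  C=O: 16 × 768 = 12288
  O–H: 20 × 456 = 9120
  Σ(formed) = 21408 kJ
ΔH = Σ(broken) − Σ(formed) = 17045 − 21408 = −4363 kJ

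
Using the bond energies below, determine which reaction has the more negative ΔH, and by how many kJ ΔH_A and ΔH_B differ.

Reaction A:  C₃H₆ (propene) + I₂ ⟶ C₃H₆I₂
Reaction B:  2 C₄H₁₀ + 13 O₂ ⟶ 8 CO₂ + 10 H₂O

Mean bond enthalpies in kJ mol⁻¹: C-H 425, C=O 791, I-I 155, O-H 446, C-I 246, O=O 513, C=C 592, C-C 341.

Reaction A:
  Bonds broken (reactants):
    C-C: 1 × 341 = 341
    C-H: 6 × 425 = 2550
    C=C: 1 × 592 = 592
    I-I: 1 × 155 = 155
    Σ(broken) = 3638 kJ
  Bonds formed (products):
    C-C: 2 × 341 = 682
    C-H: 6 × 425 = 2550
    C-I: 2 × 246 = 492
    Σ(formed) = 3724 kJ
  ΔH_A = 3638 − 3724 = −86 kJ
Reaction B:
  Bonds broken (reactants):
    C-C: 6 × 341 = 2046
    C-H: 20 × 425 = 8500
    O=O: 13 × 513 = 6669
    Σ(broken) = 17215 kJ
  Bonds formed (products):
    C=O: 16 × 791 = 12656
    O-H: 20 × 446 = 8920
    Σ(formed) = 21576 kJ
  ΔH_B = 17215 − 21576 = −4361 kJ
ΔH_A − ΔH_B = +4275 kJ, so reaction B has the more negative ΔH; |ΔH_A − ΔH_B| = 4275 kJ.

Reaction B, by 4275 kJ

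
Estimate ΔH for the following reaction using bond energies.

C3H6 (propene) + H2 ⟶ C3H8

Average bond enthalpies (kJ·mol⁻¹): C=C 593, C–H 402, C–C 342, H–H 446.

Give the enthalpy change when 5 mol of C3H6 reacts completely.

Bonds broken (reactants):
  C–C: 1 × 342 = 342
  C–H: 6 × 402 = 2412
  C=C: 1 × 593 = 593
  H–H: 1 × 446 = 446
  Σ(broken) = 3793 kJ
Bonds formed (products):
  C–C: 2 × 342 = 684
  C–H: 8 × 402 = 3216
  Σ(formed) = 3900 kJ
ΔH = Σ(broken) − Σ(formed) = 3793 − 3900 = −107 kJ
For 5× the reaction as written: 5 × (−107) = −535 kJ

ΔH = −535 kJ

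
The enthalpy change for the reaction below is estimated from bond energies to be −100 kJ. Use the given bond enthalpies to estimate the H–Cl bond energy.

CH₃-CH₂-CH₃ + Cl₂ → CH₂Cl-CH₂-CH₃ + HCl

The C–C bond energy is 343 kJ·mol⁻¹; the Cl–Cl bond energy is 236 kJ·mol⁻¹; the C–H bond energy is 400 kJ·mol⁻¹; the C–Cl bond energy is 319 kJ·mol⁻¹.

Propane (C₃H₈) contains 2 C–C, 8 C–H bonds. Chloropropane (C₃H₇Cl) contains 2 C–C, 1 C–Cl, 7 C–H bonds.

Let D be the H–Cl bond energy.
Σ(broken) = 2×343 + 8×400 + 1×236 = 4122
Σ(formed) = 2×343 + 1×319 + 7×400 + 1×D = 3805 + D
ΔH = Σ(broken) − Σ(formed) = (4122) − (3805 + D) = +317 − D
Setting this equal to −100 kJ gives D = 417 kJ/mol.

D(H–Cl) ≈ 417 kJ/mol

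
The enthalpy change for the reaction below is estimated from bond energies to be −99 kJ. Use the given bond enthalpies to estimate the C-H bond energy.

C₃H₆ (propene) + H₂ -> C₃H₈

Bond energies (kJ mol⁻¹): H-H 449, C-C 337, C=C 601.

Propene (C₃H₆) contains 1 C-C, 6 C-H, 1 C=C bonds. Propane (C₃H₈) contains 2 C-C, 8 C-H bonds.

Let D be the C-H bond energy.
Σ(broken) = 1×337 + 6×D + 1×601 + 1×449 = 1387 + 6D
Σ(formed) = 2×337 + 8×D = 674 + 8D
ΔH = Σ(broken) − Σ(formed) = (1387 + 6D) − (674 + 8D) = +713 − 2D
Setting this equal to −99 kJ gives 2D = 812, so D = 406 kJ/mol.

D(C-H) ≈ 406 kJ/mol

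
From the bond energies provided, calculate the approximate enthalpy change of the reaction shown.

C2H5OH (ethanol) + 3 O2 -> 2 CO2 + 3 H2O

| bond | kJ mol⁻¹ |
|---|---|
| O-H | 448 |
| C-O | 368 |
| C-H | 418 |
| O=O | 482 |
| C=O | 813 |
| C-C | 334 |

ΔH ≈ −1254 kJ

Bonds broken (reactants):
  C-C: 1 × 334 = 334
  C-H: 5 × 418 = 2090
  C-O: 1 × 368 = 368
  O-H: 1 × 448 = 448
  O=O: 3 × 482 = 1446
  Σ(broken) = 4686 kJ
Bonds formed (products):
  C=O: 4 × 813 = 3252
  O-H: 6 × 448 = 2688
  Σ(formed) = 5940 kJ
ΔH = Σ(broken) − Σ(formed) = 4686 − 5940 = −1254 kJ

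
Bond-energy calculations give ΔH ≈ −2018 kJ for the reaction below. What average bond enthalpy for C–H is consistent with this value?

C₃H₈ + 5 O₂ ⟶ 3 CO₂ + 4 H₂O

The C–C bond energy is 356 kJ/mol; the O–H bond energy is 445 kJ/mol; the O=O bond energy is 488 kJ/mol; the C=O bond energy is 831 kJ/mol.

Let D be the C–H bond energy.
Σ(broken) = 2×356 + 8×D + 5×488 = 3152 + 8D
Σ(formed) = 6×831 + 8×445 = 8546
ΔH = Σ(broken) − Σ(formed) = (3152 + 8D) − (8546) = −5394 + 8D
Setting this equal to −2018 kJ gives 8D = 3376, so D = 422 kJ/mol.

D(C–H) ≈ 422 kJ/mol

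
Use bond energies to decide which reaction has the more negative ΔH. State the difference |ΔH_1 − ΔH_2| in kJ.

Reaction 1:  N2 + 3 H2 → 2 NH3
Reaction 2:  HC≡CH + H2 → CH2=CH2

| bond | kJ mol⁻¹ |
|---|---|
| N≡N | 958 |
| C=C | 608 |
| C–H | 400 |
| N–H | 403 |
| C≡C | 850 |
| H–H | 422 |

Reaction 1:
  Bonds broken (reactants):
    H–H: 3 × 422 = 1266
    N≡N: 1 × 958 = 958
    Σ(broken) = 2224 kJ
  Bonds formed (products):
    N–H: 6 × 403 = 2418
    Σ(formed) = 2418 kJ
  ΔH_1 = 2224 − 2418 = −194 kJ
Reaction 2:
  Bonds broken (reactants):
    C≡C: 1 × 850 = 850
    C–H: 2 × 400 = 800
    H–H: 1 × 422 = 422
    Σ(broken) = 2072 kJ
  Bonds formed (products):
    C–H: 4 × 400 = 1600
    C=C: 1 × 608 = 608
    Σ(formed) = 2208 kJ
  ΔH_2 = 2072 − 2208 = −136 kJ
ΔH_1 − ΔH_2 = −58 kJ, so reaction 1 has the more negative ΔH; |ΔH_1 − ΔH_2| = 58 kJ.

Reaction 1, by 58 kJ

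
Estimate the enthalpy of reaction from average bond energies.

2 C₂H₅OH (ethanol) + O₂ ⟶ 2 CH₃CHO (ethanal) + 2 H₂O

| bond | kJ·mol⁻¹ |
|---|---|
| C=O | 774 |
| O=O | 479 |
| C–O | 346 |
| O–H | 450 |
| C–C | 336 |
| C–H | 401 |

ΔH ≈ −475 kJ

Bonds broken (reactants):
  C–C: 2 × 336 = 672
  C–H: 10 × 401 = 4010
  C–O: 2 × 346 = 692
  O–H: 2 × 450 = 900
  O=O: 1 × 479 = 479
  Σ(broken) = 6753 kJ
Bonds formed (products):
  C–C: 2 × 336 = 672
  C–H: 8 × 401 = 3208
  C=O: 2 × 774 = 1548
  O–H: 4 × 450 = 1800
  Σ(formed) = 7228 kJ
ΔH = Σ(broken) − Σ(formed) = 6753 − 7228 = −475 kJ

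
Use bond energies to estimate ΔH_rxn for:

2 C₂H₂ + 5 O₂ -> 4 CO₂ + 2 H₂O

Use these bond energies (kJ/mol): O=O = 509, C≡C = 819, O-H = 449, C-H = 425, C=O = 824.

Bonds broken (reactants):
  C≡C: 2 × 819 = 1638
  C-H: 4 × 425 = 1700
  O=O: 5 × 509 = 2545
  Σ(broken) = 5883 kJ
Bonds formed (products):
  C=O: 8 × 824 = 6592
  O-H: 4 × 449 = 1796
  Σ(formed) = 8388 kJ
ΔH = Σ(broken) − Σ(formed) = 5883 − 8388 = −2505 kJ

ΔH ≈ −2505 kJ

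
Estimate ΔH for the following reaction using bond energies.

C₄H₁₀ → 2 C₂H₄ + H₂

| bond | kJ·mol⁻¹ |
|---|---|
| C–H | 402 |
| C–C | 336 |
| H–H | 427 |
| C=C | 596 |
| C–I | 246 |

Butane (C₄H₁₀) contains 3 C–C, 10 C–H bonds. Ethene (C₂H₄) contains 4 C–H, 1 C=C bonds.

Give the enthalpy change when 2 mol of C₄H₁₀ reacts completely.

Bonds broken (reactants):
  C–C: 3 × 336 = 1008
  C–H: 10 × 402 = 4020
  Σ(broken) = 5028 kJ
Bonds formed (products):
  C–H: 8 × 402 = 3216
  C=C: 2 × 596 = 1192
  H–H: 1 × 427 = 427
  Σ(formed) = 4835 kJ
ΔH = Σ(broken) − Σ(formed) = 5028 − 4835 = +193 kJ
For 2× the reaction as written: 2 × (+193) = +386 kJ

ΔH = +386 kJ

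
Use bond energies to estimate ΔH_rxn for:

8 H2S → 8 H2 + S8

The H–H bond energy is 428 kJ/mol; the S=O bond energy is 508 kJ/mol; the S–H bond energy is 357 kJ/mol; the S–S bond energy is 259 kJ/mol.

Bonds broken (reactants):
  S–H: 16 × 357 = 5712
  Σ(broken) = 5712 kJ
Bonds formed (products):
  H–H: 8 × 428 = 3424
  S–S: 8 × 259 = 2072
  Σ(formed) = 5496 kJ
ΔH = Σ(broken) − Σ(formed) = 5712 − 5496 = +216 kJ

ΔH ≈ +216 kJ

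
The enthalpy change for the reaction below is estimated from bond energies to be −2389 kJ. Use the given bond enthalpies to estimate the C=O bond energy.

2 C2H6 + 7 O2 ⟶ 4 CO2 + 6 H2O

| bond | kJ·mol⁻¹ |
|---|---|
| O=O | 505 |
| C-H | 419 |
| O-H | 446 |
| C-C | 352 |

D(C=O) ≈ 788 kJ/mol

Let D be the C=O bond energy.
Σ(broken) = 2×352 + 12×419 + 7×505 = 9267
Σ(formed) = 8×D + 12×446 = 5352 + 8D
ΔH = Σ(broken) − Σ(formed) = (9267) − (5352 + 8D) = +3915 − 8D
Setting this equal to −2389 kJ gives 8D = 6304, so D = 788 kJ/mol.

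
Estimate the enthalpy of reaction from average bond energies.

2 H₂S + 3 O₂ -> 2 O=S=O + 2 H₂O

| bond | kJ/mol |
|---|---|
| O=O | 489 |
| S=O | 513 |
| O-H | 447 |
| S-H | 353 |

Bonds broken (reactants):
  O=O: 3 × 489 = 1467
  S-H: 4 × 353 = 1412
  Σ(broken) = 2879 kJ
Bonds formed (products):
  O-H: 4 × 447 = 1788
  S=O: 4 × 513 = 2052
  Σ(formed) = 3840 kJ
ΔH = Σ(broken) − Σ(formed) = 2879 − 3840 = −961 kJ

ΔH ≈ −961 kJ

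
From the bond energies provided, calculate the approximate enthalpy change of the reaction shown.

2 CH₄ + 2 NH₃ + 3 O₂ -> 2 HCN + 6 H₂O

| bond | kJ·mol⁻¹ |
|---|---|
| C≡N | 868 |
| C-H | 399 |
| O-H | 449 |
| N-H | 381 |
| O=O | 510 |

Bonds broken (reactants):
  C-H: 8 × 399 = 3192
  N-H: 6 × 381 = 2286
  O=O: 3 × 510 = 1530
  Σ(broken) = 7008 kJ
Bonds formed (products):
  C≡N: 2 × 868 = 1736
  C-H: 2 × 399 = 798
  O-H: 12 × 449 = 5388
  Σ(formed) = 7922 kJ
ΔH = Σ(broken) − Σ(formed) = 7008 − 7922 = −914 kJ

ΔH ≈ −914 kJ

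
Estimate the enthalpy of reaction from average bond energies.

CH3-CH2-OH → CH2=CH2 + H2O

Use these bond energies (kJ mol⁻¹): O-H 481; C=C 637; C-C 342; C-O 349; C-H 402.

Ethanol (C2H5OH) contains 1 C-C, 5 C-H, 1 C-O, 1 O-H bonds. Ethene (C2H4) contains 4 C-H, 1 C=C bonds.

ΔH ≈ −25 kJ

Bonds broken (reactants):
  C-C: 1 × 342 = 342
  C-H: 5 × 402 = 2010
  C-O: 1 × 349 = 349
  O-H: 1 × 481 = 481
  Σ(broken) = 3182 kJ
Bonds formed (products):
  C-H: 4 × 402 = 1608
  C=C: 1 × 637 = 637
  O-H: 2 × 481 = 962
  Σ(formed) = 3207 kJ
ΔH = Σ(broken) − Σ(formed) = 3182 − 3207 = −25 kJ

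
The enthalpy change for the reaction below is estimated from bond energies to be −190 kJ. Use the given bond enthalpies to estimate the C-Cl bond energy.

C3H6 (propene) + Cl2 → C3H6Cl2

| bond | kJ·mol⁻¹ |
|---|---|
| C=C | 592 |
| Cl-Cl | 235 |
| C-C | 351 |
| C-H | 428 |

D(C-Cl) ≈ 333 kJ/mol

Let D be the C-Cl bond energy.
Σ(broken) = 1×351 + 6×428 + 1×592 + 1×235 = 3746
Σ(formed) = 2×351 + 2×D + 6×428 = 3270 + 2D
ΔH = Σ(broken) − Σ(formed) = (3746) − (3270 + 2D) = +476 − 2D
Setting this equal to −190 kJ gives 2D = 666, so D = 333 kJ/mol.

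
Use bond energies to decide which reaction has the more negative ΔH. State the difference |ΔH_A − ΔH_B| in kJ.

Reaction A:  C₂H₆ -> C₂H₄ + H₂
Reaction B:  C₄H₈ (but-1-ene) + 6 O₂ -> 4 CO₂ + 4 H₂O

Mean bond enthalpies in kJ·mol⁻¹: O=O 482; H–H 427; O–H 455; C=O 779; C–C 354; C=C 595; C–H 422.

Reaction A:
  Bonds broken (reactants):
    C–C: 1 × 354 = 354
    C–H: 6 × 422 = 2532
    Σ(broken) = 2886 kJ
  Bonds formed (products):
    C–H: 4 × 422 = 1688
    C=C: 1 × 595 = 595
    H–H: 1 × 427 = 427
    Σ(formed) = 2710 kJ
  ΔH_A = 2886 − 2710 = +176 kJ
Reaction B:
  Bonds broken (reactants):
    C–C: 2 × 354 = 708
    C–H: 8 × 422 = 3376
    C=C: 1 × 595 = 595
    O=O: 6 × 482 = 2892
    Σ(broken) = 7571 kJ
  Bonds formed (products):
    C=O: 8 × 779 = 6232
    O–H: 8 × 455 = 3640
    Σ(formed) = 9872 kJ
  ΔH_B = 7571 − 9872 = −2301 kJ
ΔH_A − ΔH_B = +2477 kJ, so reaction B has the more negative ΔH; |ΔH_A − ΔH_B| = 2477 kJ.

Reaction B, by 2477 kJ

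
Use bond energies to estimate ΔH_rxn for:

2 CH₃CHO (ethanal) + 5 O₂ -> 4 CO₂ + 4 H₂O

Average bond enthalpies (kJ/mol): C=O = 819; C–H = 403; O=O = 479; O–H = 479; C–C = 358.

Bonds broken (reactants):
  C–C: 2 × 358 = 716
  C–H: 8 × 403 = 3224
  C=O: 2 × 819 = 1638
  O=O: 5 × 479 = 2395
  Σ(broken) = 7973 kJ
Bonds formed (products):
  C=O: 8 × 819 = 6552
  O–H: 8 × 479 = 3832
  Σ(formed) = 10384 kJ
ΔH = Σ(broken) − Σ(formed) = 7973 − 10384 = −2411 kJ

ΔH ≈ −2411 kJ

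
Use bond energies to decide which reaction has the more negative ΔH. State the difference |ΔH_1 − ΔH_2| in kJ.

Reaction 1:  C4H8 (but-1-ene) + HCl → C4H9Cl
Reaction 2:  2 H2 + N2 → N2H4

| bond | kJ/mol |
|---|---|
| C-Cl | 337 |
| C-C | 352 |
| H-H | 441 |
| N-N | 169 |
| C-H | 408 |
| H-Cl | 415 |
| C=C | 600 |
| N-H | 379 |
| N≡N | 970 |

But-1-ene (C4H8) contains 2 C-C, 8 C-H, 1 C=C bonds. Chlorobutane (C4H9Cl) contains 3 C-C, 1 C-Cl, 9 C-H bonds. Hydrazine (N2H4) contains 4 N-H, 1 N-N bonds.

Reaction 1, by 249 kJ

Reaction 1:
  Bonds broken (reactants):
    C-C: 2 × 352 = 704
    C-H: 8 × 408 = 3264
    C=C: 1 × 600 = 600
    H-Cl: 1 × 415 = 415
    Σ(broken) = 4983 kJ
  Bonds formed (products):
    C-C: 3 × 352 = 1056
    C-Cl: 1 × 337 = 337
    C-H: 9 × 408 = 3672
    Σ(formed) = 5065 kJ
  ΔH_1 = 4983 − 5065 = −82 kJ
Reaction 2:
  Bonds broken (reactants):
    H-H: 2 × 441 = 882
    N≡N: 1 × 970 = 970
    Σ(broken) = 1852 kJ
  Bonds formed (products):
    N-H: 4 × 379 = 1516
    N-N: 1 × 169 = 169
    Σ(formed) = 1685 kJ
  ΔH_2 = 1852 − 1685 = +167 kJ
ΔH_1 − ΔH_2 = −249 kJ, so reaction 1 has the more negative ΔH; |ΔH_1 − ΔH_2| = 249 kJ.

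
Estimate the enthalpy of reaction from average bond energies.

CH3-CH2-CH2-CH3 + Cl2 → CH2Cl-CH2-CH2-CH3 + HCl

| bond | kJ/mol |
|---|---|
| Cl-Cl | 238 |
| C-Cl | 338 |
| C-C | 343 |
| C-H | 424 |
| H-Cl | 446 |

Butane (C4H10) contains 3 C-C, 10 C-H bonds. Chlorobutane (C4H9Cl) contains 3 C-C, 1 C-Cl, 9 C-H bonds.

ΔH ≈ −122 kJ

Bonds broken (reactants):
  C-C: 3 × 343 = 1029
  C-H: 10 × 424 = 4240
  Cl-Cl: 1 × 238 = 238
  Σ(broken) = 5507 kJ
Bonds formed (products):
  C-C: 3 × 343 = 1029
  C-Cl: 1 × 338 = 338
  C-H: 9 × 424 = 3816
  H-Cl: 1 × 446 = 446
  Σ(formed) = 5629 kJ
ΔH = Σ(broken) − Σ(formed) = 5507 − 5629 = −122 kJ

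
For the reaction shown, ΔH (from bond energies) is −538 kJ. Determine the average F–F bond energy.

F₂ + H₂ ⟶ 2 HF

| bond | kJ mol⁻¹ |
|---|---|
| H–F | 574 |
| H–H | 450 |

Let D be the F–F bond energy.
Σ(broken) = 1×D + 1×450 = 450 + D
Σ(formed) = 2×574 = 1148
ΔH = Σ(broken) − Σ(formed) = (450 + D) − (1148) = −698 + D
Setting this equal to −538 kJ gives D = 160 kJ/mol.

D(F–F) ≈ 160 kJ/mol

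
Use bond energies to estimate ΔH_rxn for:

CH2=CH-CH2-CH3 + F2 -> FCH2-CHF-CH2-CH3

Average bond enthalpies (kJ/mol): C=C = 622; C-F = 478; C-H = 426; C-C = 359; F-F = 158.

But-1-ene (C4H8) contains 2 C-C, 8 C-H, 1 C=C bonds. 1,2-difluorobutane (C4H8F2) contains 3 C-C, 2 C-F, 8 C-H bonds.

Bonds broken (reactants):
  C-C: 2 × 359 = 718
  C-H: 8 × 426 = 3408
  C=C: 1 × 622 = 622
  F-F: 1 × 158 = 158
  Σ(broken) = 4906 kJ
Bonds formed (products):
  C-C: 3 × 359 = 1077
  C-F: 2 × 478 = 956
  C-H: 8 × 426 = 3408
  Σ(formed) = 5441 kJ
ΔH = Σ(broken) − Σ(formed) = 4906 − 5441 = −535 kJ

ΔH ≈ −535 kJ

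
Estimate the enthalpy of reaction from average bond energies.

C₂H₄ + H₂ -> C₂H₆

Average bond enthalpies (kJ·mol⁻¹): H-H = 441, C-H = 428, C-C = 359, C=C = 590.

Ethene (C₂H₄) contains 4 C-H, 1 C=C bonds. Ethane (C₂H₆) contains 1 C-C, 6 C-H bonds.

ΔH ≈ −184 kJ

Bonds broken (reactants):
  C-H: 4 × 428 = 1712
  C=C: 1 × 590 = 590
  H-H: 1 × 441 = 441
  Σ(broken) = 2743 kJ
Bonds formed (products):
  C-C: 1 × 359 = 359
  C-H: 6 × 428 = 2568
  Σ(formed) = 2927 kJ
ΔH = Σ(broken) − Σ(formed) = 2743 − 2927 = −184 kJ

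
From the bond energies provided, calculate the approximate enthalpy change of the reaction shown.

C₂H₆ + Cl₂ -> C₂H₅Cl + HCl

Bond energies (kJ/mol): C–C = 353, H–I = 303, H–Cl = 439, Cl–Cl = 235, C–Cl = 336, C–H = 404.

ΔH ≈ −136 kJ

Bonds broken (reactants):
  C–C: 1 × 353 = 353
  C–H: 6 × 404 = 2424
  Cl–Cl: 1 × 235 = 235
  Σ(broken) = 3012 kJ
Bonds formed (products):
  C–C: 1 × 353 = 353
  C–Cl: 1 × 336 = 336
  C–H: 5 × 404 = 2020
  H–Cl: 1 × 439 = 439
  Σ(formed) = 3148 kJ
ΔH = Σ(broken) − Σ(formed) = 3012 − 3148 = −136 kJ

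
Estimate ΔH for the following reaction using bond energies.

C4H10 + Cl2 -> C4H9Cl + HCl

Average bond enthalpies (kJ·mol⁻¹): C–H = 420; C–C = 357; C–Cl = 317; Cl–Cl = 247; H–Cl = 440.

Bonds broken (reactants):
  C–C: 3 × 357 = 1071
  C–H: 10 × 420 = 4200
  Cl–Cl: 1 × 247 = 247
  Σ(broken) = 5518 kJ
Bonds formed (products):
  C–C: 3 × 357 = 1071
  C–Cl: 1 × 317 = 317
  C–H: 9 × 420 = 3780
  H–Cl: 1 × 440 = 440
  Σ(formed) = 5608 kJ
ΔH = Σ(broken) − Σ(formed) = 5518 − 5608 = −90 kJ

ΔH ≈ −90 kJ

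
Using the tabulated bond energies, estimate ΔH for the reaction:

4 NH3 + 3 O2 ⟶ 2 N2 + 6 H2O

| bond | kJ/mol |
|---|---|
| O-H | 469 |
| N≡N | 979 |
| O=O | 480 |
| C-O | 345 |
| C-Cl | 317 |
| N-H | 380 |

Bonds broken (reactants):
  N-H: 12 × 380 = 4560
  O=O: 3 × 480 = 1440
  Σ(broken) = 6000 kJ
Bonds formed (products):
  N≡N: 2 × 979 = 1958
  O-H: 12 × 469 = 5628
  Σ(formed) = 7586 kJ
ΔH = Σ(broken) − Σ(formed) = 6000 − 7586 = −1586 kJ

ΔH ≈ −1586 kJ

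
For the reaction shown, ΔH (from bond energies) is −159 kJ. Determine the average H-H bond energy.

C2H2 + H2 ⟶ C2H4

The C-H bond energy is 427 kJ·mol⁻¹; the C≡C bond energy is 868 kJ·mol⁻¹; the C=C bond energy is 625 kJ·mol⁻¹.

Let D be the H-H bond energy.
Σ(broken) = 1×868 + 2×427 + 1×D = 1722 + D
Σ(formed) = 4×427 + 1×625 = 2333
ΔH = Σ(broken) − Σ(formed) = (1722 + D) − (2333) = −611 + D
Setting this equal to −159 kJ gives D = 452 kJ/mol.

D(H-H) ≈ 452 kJ/mol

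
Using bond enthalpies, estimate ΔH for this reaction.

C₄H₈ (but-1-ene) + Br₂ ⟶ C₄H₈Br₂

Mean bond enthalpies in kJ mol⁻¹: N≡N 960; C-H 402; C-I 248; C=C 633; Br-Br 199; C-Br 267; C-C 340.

ΔH ≈ −42 kJ

Bonds broken (reactants):
  Br-Br: 1 × 199 = 199
  C-C: 2 × 340 = 680
  C-H: 8 × 402 = 3216
  C=C: 1 × 633 = 633
  Σ(broken) = 4728 kJ
Bonds formed (products):
  C-Br: 2 × 267 = 534
  C-C: 3 × 340 = 1020
  C-H: 8 × 402 = 3216
  Σ(formed) = 4770 kJ
ΔH = Σ(broken) − Σ(formed) = 4728 − 4770 = −42 kJ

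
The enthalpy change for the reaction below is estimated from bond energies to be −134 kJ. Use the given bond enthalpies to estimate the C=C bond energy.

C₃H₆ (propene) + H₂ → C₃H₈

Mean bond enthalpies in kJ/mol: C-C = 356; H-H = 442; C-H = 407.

Let D be the C=C bond energy.
Σ(broken) = 1×356 + 6×407 + 1×D + 1×442 = 3240 + D
Σ(formed) = 2×356 + 8×407 = 3968
ΔH = Σ(broken) − Σ(formed) = (3240 + D) − (3968) = −728 + D
Setting this equal to −134 kJ gives D = 594 kJ/mol.

D(C=C) ≈ 594 kJ/mol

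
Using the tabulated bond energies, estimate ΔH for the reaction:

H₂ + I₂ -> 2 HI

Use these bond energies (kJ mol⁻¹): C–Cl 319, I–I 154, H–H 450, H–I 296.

Bonds broken (reactants):
  H–H: 1 × 450 = 450
  I–I: 1 × 154 = 154
  Σ(broken) = 604 kJ
Bonds formed (products):
  H–I: 2 × 296 = 592
  Σ(formed) = 592 kJ
ΔH = Σ(broken) − Σ(formed) = 604 − 592 = +12 kJ

ΔH ≈ +12 kJ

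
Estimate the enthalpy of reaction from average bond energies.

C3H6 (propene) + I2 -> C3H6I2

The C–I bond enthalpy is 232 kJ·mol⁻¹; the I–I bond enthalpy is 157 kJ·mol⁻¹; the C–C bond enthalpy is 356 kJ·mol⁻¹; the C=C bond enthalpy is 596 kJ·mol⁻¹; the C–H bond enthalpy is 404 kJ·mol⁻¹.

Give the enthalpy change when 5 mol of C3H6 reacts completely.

ΔH = −335 kJ

Bonds broken (reactants):
  C–C: 1 × 356 = 356
  C–H: 6 × 404 = 2424
  C=C: 1 × 596 = 596
  I–I: 1 × 157 = 157
  Σ(broken) = 3533 kJ
Bonds formed (products):
  C–C: 2 × 356 = 712
  C–H: 6 × 404 = 2424
  C–I: 2 × 232 = 464
  Σ(formed) = 3600 kJ
ΔH = Σ(broken) − Σ(formed) = 3533 − 3600 = −67 kJ
For 5× the reaction as written: 5 × (−67) = −335 kJ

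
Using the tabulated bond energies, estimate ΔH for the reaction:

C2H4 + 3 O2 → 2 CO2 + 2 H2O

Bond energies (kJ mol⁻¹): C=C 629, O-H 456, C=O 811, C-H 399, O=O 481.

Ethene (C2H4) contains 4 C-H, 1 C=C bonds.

ΔH ≈ −1400 kJ

Bonds broken (reactants):
  C-H: 4 × 399 = 1596
  C=C: 1 × 629 = 629
  O=O: 3 × 481 = 1443
  Σ(broken) = 3668 kJ
Bonds formed (products):
  C=O: 4 × 811 = 3244
  O-H: 4 × 456 = 1824
  Σ(formed) = 5068 kJ
ΔH = Σ(broken) − Σ(formed) = 3668 − 5068 = −1400 kJ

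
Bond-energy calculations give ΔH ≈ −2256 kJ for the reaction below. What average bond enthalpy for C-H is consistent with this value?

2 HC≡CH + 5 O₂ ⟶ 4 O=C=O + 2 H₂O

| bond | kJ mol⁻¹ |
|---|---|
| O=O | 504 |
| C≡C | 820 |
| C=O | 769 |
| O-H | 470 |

D(C-H) ≈ 404 kJ/mol

Let D be the C-H bond energy.
Σ(broken) = 2×820 + 4×D + 5×504 = 4160 + 4D
Σ(formed) = 8×769 + 4×470 = 8032
ΔH = Σ(broken) − Σ(formed) = (4160 + 4D) − (8032) = −3872 + 4D
Setting this equal to −2256 kJ gives 4D = 1616, so D = 404 kJ/mol.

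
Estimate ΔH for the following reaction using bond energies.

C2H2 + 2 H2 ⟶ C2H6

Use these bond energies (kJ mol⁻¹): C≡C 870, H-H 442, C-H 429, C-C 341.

Bonds broken (reactants):
  C≡C: 1 × 870 = 870
  C-H: 2 × 429 = 858
  H-H: 2 × 442 = 884
  Σ(broken) = 2612 kJ
Bonds formed (products):
  C-C: 1 × 341 = 341
  C-H: 6 × 429 = 2574
  Σ(formed) = 2915 kJ
ΔH = Σ(broken) − Σ(formed) = 2612 − 2915 = −303 kJ

ΔH ≈ −303 kJ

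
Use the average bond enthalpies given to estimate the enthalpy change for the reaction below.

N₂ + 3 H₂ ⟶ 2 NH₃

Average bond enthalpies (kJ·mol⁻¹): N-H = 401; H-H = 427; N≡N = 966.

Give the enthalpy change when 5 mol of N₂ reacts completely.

ΔH = −795 kJ

Bonds broken (reactants):
  H-H: 3 × 427 = 1281
  N≡N: 1 × 966 = 966
  Σ(broken) = 2247 kJ
Bonds formed (products):
  N-H: 6 × 401 = 2406
  Σ(formed) = 2406 kJ
ΔH = Σ(broken) − Σ(formed) = 2247 − 2406 = −159 kJ
For 5× the reaction as written: 5 × (−159) = −795 kJ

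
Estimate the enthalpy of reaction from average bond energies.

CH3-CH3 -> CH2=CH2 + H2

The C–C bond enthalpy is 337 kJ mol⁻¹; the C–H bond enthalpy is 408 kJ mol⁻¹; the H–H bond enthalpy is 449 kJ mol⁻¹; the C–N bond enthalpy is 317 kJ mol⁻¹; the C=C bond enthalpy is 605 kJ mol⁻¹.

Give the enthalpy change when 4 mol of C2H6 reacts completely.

ΔH = +396 kJ

Bonds broken (reactants):
  C–C: 1 × 337 = 337
  C–H: 6 × 408 = 2448
  Σ(broken) = 2785 kJ
Bonds formed (products):
  C–H: 4 × 408 = 1632
  C=C: 1 × 605 = 605
  H–H: 1 × 449 = 449
  Σ(formed) = 2686 kJ
ΔH = Σ(broken) − Σ(formed) = 2785 − 2686 = +99 kJ
For 4× the reaction as written: 4 × (+99) = +396 kJ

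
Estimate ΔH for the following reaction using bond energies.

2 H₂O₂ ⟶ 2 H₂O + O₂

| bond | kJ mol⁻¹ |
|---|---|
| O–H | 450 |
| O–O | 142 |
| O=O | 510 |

Bonds broken (reactants):
  O–H: 4 × 450 = 1800
  O–O: 2 × 142 = 284
  Σ(broken) = 2084 kJ
Bonds formed (products):
  O–H: 4 × 450 = 1800
  O=O: 1 × 510 = 510
  Σ(formed) = 2310 kJ
ΔH = Σ(broken) − Σ(formed) = 2084 − 2310 = −226 kJ

ΔH ≈ −226 kJ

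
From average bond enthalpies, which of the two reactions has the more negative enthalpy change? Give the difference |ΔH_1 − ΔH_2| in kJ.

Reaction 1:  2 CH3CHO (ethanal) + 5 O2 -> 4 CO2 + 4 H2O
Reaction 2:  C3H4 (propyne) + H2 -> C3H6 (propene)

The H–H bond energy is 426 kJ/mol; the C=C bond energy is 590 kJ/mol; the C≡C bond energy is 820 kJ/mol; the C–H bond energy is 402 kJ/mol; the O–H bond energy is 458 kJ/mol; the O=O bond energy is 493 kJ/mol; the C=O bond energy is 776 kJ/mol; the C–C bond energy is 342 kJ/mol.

Reaction 1:
  Bonds broken (reactants):
    C–C: 2 × 342 = 684
    C–H: 8 × 402 = 3216
    C=O: 2 × 776 = 1552
    O=O: 5 × 493 = 2465
    Σ(broken) = 7917 kJ
  Bonds formed (products):
    C=O: 8 × 776 = 6208
    O–H: 8 × 458 = 3664
    Σ(formed) = 9872 kJ
  ΔH_1 = 7917 − 9872 = −1955 kJ
Reaction 2:
  Bonds broken (reactants):
    C≡C: 1 × 820 = 820
    C–C: 1 × 342 = 342
    C–H: 4 × 402 = 1608
    H–H: 1 × 426 = 426
    Σ(broken) = 3196 kJ
  Bonds formed (products):
    C–C: 1 × 342 = 342
    C–H: 6 × 402 = 2412
    C=C: 1 × 590 = 590
    Σ(formed) = 3344 kJ
  ΔH_2 = 3196 − 3344 = −148 kJ
ΔH_1 − ΔH_2 = −1807 kJ, so reaction 1 has the more negative ΔH; |ΔH_1 − ΔH_2| = 1807 kJ.

Reaction 1, by 1807 kJ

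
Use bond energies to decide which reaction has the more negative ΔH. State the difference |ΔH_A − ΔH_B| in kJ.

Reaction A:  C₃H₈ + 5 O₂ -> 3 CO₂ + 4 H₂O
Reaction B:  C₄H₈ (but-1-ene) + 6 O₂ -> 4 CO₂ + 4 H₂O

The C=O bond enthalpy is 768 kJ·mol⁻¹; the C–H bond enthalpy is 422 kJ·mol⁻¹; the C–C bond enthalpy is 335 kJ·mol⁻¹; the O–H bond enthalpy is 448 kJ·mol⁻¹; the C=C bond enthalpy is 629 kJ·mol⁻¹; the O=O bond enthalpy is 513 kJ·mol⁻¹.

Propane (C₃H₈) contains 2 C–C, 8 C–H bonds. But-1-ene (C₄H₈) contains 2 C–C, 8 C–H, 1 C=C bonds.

Reaction B, by 394 kJ

Reaction A:
  Bonds broken (reactants):
    C–C: 2 × 335 = 670
    C–H: 8 × 422 = 3376
    O=O: 5 × 513 = 2565
    Σ(broken) = 6611 kJ
  Bonds formed (products):
    C=O: 6 × 768 = 4608
    O–H: 8 × 448 = 3584
    Σ(formed) = 8192 kJ
  ΔH_A = 6611 − 8192 = −1581 kJ
Reaction B:
  Bonds broken (reactants):
    C–C: 2 × 335 = 670
    C–H: 8 × 422 = 3376
    C=C: 1 × 629 = 629
    O=O: 6 × 513 = 3078
    Σ(broken) = 7753 kJ
  Bonds formed (products):
    C=O: 8 × 768 = 6144
    O–H: 8 × 448 = 3584
    Σ(formed) = 9728 kJ
  ΔH_B = 7753 − 9728 = −1975 kJ
ΔH_A − ΔH_B = +394 kJ, so reaction B has the more negative ΔH; |ΔH_A − ΔH_B| = 394 kJ.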